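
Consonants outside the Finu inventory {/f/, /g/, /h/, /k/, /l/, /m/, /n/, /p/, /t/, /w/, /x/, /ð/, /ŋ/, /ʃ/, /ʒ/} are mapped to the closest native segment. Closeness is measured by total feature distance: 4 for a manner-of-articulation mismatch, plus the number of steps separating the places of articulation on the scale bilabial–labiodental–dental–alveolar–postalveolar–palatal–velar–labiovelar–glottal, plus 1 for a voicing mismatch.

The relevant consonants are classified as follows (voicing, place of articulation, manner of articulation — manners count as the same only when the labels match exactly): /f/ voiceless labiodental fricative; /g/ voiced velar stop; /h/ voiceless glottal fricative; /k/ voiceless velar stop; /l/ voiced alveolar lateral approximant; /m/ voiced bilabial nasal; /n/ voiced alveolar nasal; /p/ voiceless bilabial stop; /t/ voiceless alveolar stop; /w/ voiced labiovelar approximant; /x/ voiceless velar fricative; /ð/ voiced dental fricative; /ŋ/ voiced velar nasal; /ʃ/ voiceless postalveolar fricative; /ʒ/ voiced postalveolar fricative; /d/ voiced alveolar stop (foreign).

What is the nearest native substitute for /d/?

/t/ is closest: same manner (stop), place distance 0 (alveolar→alveolar), voicing differs (+1); total 1. Next closest is /g/ at distance 3.

t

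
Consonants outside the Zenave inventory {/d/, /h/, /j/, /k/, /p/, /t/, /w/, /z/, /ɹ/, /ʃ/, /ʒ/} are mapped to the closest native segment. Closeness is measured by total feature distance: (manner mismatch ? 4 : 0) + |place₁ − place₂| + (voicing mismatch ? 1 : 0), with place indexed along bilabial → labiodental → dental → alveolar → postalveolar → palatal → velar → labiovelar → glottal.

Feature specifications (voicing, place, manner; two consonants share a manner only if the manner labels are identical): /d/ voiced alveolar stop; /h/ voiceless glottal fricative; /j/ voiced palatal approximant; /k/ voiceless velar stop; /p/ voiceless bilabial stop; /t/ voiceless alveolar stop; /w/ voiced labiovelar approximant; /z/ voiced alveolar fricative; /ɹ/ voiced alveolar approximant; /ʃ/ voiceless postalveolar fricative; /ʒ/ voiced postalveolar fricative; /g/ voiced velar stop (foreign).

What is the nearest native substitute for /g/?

k

/k/ is closest: same manner (stop), place distance 0 (velar→velar), voicing differs (+1); total 1. Next closest is /d/ at distance 3.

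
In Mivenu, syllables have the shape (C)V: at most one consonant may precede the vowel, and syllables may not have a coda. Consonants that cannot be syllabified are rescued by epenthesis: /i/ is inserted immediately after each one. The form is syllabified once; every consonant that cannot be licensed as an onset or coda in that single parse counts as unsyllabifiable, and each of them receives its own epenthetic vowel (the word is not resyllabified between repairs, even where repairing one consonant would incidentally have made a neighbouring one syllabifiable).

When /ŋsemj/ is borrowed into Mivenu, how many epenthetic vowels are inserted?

The unsyllabifiable consonants are /ŋ/, /m/, /j/; each receives one epenthetic vowel.

3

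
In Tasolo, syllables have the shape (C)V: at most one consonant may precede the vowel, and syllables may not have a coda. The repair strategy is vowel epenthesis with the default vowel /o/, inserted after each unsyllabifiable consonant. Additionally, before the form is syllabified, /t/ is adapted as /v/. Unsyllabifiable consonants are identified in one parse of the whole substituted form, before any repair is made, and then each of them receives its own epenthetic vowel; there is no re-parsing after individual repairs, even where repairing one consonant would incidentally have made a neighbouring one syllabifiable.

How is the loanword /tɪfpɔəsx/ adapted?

Substitution: /t/ → /v/, giving /vɪfpɔəsx/.
Syllabifying with onset maximization leaves /f/, /s/, /x/ stranded (no codas are permitted; onsets are limited to one consonant).
Each unlicensed consonant becomes the onset of a new syllable: /f/ → /fo/, /s/ → /so/, /x/ → /xo/.

vɪfopɔəsoxo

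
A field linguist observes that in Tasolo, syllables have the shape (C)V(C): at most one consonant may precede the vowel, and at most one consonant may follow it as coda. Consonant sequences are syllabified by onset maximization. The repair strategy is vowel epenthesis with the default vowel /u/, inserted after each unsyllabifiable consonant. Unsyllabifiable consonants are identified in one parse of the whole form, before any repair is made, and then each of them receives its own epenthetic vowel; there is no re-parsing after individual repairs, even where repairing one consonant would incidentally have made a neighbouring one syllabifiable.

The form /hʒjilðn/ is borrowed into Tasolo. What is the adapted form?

Under (C)V(C), the unsyllabifiable consonants are /h/, /ʒ/, /ð/, /n/ (at most one coda consonant is licensed; onsets are limited to one consonant).
Each unlicensed consonant becomes the onset of a new syllable: /h/ → /hu/, /ʒ/ → /ʒu/, /ð/ → /ðu/, /n/ → /nu/.

huʒujilðunu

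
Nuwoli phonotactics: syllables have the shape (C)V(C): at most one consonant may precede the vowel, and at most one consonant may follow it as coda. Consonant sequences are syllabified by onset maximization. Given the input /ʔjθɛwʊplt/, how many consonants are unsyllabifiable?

Under (C)V(C), the unsyllabifiable consonants are /ʔ/, /j/, /l/, /t/ (at most one coda consonant is licensed; onsets are limited to one consonant).

4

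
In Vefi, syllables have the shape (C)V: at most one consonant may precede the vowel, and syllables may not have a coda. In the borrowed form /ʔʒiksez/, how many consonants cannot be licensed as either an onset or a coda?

3

Under (C)V, the unsyllabifiable consonants are /ʔ/, /k/, /z/ (no codas are permitted; onsets are limited to one consonant).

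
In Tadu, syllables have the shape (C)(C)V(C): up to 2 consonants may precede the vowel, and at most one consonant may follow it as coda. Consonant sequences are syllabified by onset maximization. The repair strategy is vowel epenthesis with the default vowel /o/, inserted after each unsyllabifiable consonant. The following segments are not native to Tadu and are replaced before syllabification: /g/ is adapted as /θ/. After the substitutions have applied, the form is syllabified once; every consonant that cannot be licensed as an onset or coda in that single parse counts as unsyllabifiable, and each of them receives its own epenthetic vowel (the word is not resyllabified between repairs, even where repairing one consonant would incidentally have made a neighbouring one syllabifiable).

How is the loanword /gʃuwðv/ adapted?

Substitution: /g/ → /θ/, giving /θʃuwðv/.
Syllabifying with onset maximization leaves /ð/, /v/ stranded (at most one coda consonant is licensed; onsets may contain at most 2 consonants).
Epenthesis after each stranded consonant: /ð/ → /ðo/, /v/ → /vo/.

θʃuwðovo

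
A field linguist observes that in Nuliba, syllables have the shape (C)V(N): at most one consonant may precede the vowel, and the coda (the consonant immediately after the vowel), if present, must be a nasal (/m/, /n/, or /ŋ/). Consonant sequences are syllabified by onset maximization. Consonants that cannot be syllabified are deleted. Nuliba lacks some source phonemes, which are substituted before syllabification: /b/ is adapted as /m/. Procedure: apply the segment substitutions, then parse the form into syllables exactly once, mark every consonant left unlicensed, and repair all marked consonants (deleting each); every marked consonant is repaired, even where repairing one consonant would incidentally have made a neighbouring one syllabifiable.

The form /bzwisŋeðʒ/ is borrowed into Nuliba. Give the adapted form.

Substitution: /b/ → /m/, giving /mzwisŋeðʒ/.
Under (C)V(N), the unsyllabifiable consonants are /m/, /z/, /s/, /ð/, /ʒ/ (only a nasal (/m/, /n/, or /ŋ/) is licensed in coda position; onsets are limited to one consonant).
Each unlicensed consonant is deleted: /m/, /z/, /s/, /ð/, /ʒ/.

wiŋe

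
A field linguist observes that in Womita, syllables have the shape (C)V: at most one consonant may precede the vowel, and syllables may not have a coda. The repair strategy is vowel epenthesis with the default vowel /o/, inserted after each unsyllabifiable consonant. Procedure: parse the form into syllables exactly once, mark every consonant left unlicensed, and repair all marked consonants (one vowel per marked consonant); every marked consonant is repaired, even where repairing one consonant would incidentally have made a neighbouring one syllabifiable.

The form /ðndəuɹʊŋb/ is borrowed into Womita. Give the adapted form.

ðonodəuɹʊŋobo

Under (C)V, the unsyllabifiable consonants are /ð/, /n/, /ŋ/, /b/ (no codas are permitted; onsets are limited to one consonant).
Inserting the epenthetic vowel yields /ð/ → /ðo/, /n/ → /no/, /ŋ/ → /ŋo/, /b/ → /bo/.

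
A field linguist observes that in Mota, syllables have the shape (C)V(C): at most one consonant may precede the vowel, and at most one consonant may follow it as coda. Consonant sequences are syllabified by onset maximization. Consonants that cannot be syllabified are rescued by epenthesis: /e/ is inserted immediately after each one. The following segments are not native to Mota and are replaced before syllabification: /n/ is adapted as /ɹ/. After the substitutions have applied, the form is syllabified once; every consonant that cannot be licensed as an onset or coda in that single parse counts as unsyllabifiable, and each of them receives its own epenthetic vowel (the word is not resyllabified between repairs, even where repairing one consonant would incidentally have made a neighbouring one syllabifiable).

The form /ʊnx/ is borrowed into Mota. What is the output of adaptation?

ʊɹxe

Substitution: /n/ → /ɹ/, giving /ʊɹx/.
Under (C)V(C), the unsyllabifiable consonants are /x/ (at most one coda consonant is licensed; onsets are limited to one consonant).
Epenthesis after each stranded consonant: /x/ → /xe/.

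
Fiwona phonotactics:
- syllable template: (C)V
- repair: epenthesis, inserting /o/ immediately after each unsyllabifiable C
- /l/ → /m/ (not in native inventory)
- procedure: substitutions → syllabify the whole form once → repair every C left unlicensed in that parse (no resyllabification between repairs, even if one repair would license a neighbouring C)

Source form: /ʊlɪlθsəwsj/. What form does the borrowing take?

Substitution: /l/ → /m/, giving /ʊmɪmθsəwsj/.
Under (C)V, the unsyllabifiable consonants are /m/, /θ/, /w/, /s/, /j/ (no codas are permitted; onsets are limited to one consonant).
Each unlicensed consonant becomes the onset of a new syllable: /m/ → /mo/, /θ/ → /θo/, /w/ → /wo/, /s/ → /so/, /j/ → /jo/.

ʊmɪmoθosəwosojo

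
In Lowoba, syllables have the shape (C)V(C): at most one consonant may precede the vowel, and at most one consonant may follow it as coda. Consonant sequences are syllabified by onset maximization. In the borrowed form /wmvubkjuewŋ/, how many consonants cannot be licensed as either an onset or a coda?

4

Under (C)V(C), the unsyllabifiable consonants are /w/, /m/, /k/, /ŋ/ (at most one coda consonant is licensed; onsets are limited to one consonant).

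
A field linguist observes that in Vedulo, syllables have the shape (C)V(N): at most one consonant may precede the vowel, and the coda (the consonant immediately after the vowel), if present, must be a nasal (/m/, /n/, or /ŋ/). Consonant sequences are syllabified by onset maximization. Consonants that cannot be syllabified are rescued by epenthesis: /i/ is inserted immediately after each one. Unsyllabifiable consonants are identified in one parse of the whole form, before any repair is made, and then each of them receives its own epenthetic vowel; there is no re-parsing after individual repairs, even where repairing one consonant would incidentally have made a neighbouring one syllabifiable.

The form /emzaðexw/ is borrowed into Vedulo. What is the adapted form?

emzaðexiwi

Under (C)V(N), the unsyllabifiable consonants are /x/, /w/ (only a nasal (/m/, /n/, or /ŋ/) is licensed in coda position; onsets are limited to one consonant).
Each unlicensed consonant becomes the onset of a new syllable: /x/ → /xi/, /w/ → /wi/.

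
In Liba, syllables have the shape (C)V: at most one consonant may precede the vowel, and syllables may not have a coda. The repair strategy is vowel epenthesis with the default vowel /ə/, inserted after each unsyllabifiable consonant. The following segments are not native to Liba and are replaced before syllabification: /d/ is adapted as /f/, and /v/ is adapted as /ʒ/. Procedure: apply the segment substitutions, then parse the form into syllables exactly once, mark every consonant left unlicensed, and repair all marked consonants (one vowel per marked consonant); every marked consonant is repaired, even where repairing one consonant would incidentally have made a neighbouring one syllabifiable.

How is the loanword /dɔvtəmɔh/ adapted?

Substitution: /d/ → /f/, /v/ → /ʒ/, giving /fɔʒtəmɔh/.
Under (C)V, the unsyllabifiable consonants are /ʒ/, /h/ (no codas are permitted; onsets are limited to one consonant).
Each unlicensed consonant becomes the onset of a new syllable: /ʒ/ → /ʒə/, /h/ → /hə/.

fɔʒətəmɔhə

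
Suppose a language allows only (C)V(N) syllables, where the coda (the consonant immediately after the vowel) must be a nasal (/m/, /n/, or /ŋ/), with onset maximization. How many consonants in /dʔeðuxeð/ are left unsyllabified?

Syllabifying with onset maximization leaves /d/, /ð/ stranded (only a nasal (/m/, /n/, or /ŋ/) is licensed in coda position; onsets are limited to one consonant).

2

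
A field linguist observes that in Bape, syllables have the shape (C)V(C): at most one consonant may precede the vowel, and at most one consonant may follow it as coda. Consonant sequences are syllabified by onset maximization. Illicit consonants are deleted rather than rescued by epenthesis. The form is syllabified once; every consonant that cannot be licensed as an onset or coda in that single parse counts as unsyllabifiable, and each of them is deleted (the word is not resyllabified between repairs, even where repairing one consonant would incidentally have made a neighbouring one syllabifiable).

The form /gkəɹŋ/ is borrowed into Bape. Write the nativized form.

Syllabifying with onset maximization leaves /g/, /ŋ/ stranded (at most one coda consonant is licensed; onsets are limited to one consonant).
Each unlicensed consonant is deleted: /g/, /ŋ/.

kəɹ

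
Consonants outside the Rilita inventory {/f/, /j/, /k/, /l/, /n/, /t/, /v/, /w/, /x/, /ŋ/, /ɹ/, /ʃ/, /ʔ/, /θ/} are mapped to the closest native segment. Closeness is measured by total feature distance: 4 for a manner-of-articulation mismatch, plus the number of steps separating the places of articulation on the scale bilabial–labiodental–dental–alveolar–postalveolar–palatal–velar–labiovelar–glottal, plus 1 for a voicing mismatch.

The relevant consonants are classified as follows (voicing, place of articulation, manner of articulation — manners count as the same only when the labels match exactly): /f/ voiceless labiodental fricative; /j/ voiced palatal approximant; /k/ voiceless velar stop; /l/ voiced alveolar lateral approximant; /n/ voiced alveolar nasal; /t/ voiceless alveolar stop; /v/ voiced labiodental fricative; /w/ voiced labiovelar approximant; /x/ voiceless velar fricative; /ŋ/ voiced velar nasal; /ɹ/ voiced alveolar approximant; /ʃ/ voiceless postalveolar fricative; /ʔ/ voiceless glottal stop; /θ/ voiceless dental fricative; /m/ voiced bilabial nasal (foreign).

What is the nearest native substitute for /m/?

/n/ is closest: same manner (nasal), place distance 3 (bilabial→alveolar), same voicing; total 3. Next closest is /v/ at distance 5.

n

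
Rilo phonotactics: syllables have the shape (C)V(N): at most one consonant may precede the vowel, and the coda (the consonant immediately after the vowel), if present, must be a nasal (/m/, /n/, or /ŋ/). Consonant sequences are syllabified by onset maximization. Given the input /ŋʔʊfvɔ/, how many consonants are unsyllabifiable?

2

Under (C)V(N), the unsyllabifiable consonants are /ŋ/, /f/ (only a nasal (/m/, /n/, or /ŋ/) is licensed in coda position; onsets are limited to one consonant).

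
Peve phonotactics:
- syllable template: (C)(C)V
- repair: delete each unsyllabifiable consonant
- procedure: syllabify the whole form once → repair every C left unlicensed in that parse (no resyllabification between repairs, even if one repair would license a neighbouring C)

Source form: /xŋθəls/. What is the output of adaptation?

Syllabifying with onset maximization leaves /x/, /l/, /s/ stranded (no codas are permitted; onsets may contain at most 2 consonants).
Each unlicensed consonant is deleted: /x/, /l/, /s/.

ŋθə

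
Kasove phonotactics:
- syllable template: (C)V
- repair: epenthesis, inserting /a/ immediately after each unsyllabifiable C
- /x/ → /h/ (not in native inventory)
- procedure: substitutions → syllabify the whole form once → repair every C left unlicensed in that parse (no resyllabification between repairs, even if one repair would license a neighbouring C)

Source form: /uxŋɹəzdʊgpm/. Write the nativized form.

Substitution: /x/ → /h/, giving /uhŋɹəzdʊgpm/.
The consonants /h/, /ŋ/, /z/, /g/, /p/, /m/ cannot be parsed into a legal (C)V syllable (no codas are permitted; onsets are limited to one consonant).
Each unlicensed consonant becomes the onset of a new syllable: /h/ → /ha/, /ŋ/ → /ŋa/, /z/ → /za/, /g/ → /ga/, /p/ → /pa/, /m/ → /ma/.

uhaŋaɹəzadʊgapama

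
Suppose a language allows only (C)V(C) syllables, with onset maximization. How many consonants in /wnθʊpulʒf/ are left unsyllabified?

Under (C)V(C), the unsyllabifiable consonants are /w/, /n/, /ʒ/, /f/ (at most one coda consonant is licensed; onsets are limited to one consonant).

4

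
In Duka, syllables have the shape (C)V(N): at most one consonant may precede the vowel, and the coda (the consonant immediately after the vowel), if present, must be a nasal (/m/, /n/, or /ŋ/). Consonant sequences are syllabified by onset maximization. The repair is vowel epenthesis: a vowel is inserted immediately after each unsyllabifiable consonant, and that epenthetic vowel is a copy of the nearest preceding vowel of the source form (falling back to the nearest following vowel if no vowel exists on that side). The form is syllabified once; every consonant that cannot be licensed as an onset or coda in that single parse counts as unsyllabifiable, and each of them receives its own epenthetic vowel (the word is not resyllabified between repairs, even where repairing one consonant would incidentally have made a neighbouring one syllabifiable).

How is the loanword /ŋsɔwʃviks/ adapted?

Syllabifying with onset maximization leaves /ŋ/, /w/, /ʃ/, /k/, /s/ stranded (only a nasal (/m/, /n/, or /ŋ/) is licensed in coda position; onsets are limited to one consonant).
Each unlicensed consonant becomes the onset of a new syllable: /ŋ/ → /ŋɔ/, /w/ → /wɔ/, /ʃ/ → /ʃɔ/, /k/ → /ki/, /s/ → /si/.

ŋɔsɔwɔʃɔvikisi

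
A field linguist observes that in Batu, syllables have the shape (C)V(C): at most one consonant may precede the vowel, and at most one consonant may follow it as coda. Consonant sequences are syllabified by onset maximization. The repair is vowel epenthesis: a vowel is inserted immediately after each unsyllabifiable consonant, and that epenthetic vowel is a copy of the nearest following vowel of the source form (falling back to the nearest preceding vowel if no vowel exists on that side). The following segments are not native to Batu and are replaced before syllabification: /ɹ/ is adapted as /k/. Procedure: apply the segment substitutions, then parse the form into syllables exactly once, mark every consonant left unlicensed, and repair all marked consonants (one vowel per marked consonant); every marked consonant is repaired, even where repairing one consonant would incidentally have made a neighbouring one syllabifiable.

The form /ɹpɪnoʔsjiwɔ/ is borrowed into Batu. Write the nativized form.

kɪpɪnoʔsijiwɔ

Substitution: /ɹ/ → /k/, giving /kpɪnoʔsjiwɔ/.
Under (C)V(C), the unsyllabifiable consonants are /k/, /s/ (at most one coda consonant is licensed; onsets are limited to one consonant).
Inserting the epenthetic vowel yields /k/ → /kɪ/, /s/ → /si/.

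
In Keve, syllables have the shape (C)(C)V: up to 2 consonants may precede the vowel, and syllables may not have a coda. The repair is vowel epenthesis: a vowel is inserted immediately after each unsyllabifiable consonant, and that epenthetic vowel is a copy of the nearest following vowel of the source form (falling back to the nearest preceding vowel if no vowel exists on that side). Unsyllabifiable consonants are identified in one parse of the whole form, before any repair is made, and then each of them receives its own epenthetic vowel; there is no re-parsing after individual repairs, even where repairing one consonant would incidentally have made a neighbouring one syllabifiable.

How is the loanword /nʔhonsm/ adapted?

noʔhonosomo

The consonants /n/, /n/, /s/, /m/ cannot be parsed into a legal (C)(C)V syllable (no codas are permitted; onsets may contain at most 2 consonants).
Epenthesis after each stranded consonant: /n/ → /no/, /n/ → /no/, /s/ → /so/, /m/ → /mo/.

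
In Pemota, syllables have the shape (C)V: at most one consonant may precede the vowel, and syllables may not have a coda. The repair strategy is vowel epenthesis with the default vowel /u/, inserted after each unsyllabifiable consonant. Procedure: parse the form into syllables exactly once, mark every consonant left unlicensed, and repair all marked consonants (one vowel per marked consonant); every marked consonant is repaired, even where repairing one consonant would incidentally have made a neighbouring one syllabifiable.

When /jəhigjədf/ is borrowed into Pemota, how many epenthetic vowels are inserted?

3

The unsyllabifiable consonants are /g/, /d/, /f/; each receives one epenthetic vowel.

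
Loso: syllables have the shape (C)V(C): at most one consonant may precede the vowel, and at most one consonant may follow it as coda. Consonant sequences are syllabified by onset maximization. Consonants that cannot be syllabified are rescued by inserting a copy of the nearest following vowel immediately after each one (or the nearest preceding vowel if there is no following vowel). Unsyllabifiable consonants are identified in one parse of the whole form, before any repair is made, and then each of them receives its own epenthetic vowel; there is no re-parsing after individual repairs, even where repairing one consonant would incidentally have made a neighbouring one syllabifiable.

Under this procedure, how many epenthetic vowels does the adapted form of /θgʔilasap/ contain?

2

The unsyllabifiable consonants are /θ/, /g/; each receives one epenthetic vowel.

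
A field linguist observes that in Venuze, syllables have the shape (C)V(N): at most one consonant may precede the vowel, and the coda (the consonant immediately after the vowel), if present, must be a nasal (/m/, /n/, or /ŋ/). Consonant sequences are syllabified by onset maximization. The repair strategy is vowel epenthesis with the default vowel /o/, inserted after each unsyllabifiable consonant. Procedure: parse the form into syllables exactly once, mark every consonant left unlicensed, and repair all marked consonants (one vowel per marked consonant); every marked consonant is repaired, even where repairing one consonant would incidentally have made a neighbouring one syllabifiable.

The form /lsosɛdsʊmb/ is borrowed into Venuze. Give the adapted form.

Under (C)V(N), the unsyllabifiable consonants are /l/, /d/, /b/ (only a nasal (/m/, /n/, or /ŋ/) is licensed in coda position; onsets are limited to one consonant).
Inserting the epenthetic vowel yields /l/ → /lo/, /d/ → /do/, /b/ → /bo/.

lososɛdosʊmbo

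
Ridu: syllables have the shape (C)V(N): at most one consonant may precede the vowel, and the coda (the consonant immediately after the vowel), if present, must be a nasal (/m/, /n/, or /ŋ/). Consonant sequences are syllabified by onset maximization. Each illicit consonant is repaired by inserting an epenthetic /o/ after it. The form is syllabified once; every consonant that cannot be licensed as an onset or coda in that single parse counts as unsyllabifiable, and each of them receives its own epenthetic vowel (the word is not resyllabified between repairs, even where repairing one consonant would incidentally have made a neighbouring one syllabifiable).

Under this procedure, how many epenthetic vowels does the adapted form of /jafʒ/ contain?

The unsyllabifiable consonants are /f/, /ʒ/; each receives one epenthetic vowel.

2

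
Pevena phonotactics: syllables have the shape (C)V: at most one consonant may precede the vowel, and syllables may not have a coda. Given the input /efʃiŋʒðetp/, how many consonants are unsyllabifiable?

5

Under (C)V, the unsyllabifiable consonants are /f/, /ŋ/, /ʒ/, /t/, /p/ (no codas are permitted; onsets are limited to one consonant).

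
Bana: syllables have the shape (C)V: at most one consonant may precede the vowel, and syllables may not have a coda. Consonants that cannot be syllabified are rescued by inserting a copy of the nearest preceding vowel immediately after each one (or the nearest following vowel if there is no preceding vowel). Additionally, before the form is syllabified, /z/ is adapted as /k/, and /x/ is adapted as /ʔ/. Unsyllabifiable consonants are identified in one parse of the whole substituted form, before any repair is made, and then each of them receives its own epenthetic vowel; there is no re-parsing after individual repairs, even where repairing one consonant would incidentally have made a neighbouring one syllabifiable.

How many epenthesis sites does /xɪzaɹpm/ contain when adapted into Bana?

After substitution the input is /ʔɪkaɹpm/.
The unsyllabifiable consonants are /ɹ/, /p/, /m/; each receives one epenthetic vowel.

3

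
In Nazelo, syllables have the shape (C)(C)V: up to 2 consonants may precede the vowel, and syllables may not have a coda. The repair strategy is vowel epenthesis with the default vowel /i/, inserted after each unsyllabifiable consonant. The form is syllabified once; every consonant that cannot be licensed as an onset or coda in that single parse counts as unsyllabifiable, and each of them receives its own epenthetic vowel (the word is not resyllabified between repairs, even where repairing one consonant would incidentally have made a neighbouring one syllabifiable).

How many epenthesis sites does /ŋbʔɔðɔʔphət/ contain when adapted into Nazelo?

3

The unsyllabifiable consonants are /ŋ/, /ʔ/, /t/; each receives one epenthetic vowel.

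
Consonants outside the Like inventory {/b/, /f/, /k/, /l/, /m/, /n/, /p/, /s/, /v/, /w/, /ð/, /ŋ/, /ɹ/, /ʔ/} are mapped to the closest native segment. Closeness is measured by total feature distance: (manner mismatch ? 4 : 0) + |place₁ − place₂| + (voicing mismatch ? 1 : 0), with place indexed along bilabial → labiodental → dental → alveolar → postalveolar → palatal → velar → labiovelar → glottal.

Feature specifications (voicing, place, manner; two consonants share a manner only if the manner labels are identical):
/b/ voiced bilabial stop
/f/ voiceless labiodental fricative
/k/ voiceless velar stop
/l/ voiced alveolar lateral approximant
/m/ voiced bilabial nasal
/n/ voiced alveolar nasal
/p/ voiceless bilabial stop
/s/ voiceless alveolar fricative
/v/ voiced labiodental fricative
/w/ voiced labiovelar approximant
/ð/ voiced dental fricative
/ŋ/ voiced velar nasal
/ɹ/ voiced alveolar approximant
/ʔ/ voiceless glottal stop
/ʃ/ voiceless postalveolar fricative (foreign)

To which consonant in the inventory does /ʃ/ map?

/s/ is closest: same manner (fricative), place distance 1 (postalveolar→alveolar), same voicing; total 1. Next closest is /f/ at distance 3.

s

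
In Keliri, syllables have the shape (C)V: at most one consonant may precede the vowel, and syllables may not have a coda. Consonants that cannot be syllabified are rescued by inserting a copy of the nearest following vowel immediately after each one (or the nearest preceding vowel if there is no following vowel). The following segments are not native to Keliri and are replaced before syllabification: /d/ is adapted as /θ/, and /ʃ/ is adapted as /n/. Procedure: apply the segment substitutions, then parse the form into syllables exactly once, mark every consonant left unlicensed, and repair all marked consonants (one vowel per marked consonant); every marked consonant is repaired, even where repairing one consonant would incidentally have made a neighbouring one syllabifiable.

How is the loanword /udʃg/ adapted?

uθunugu

Substitution: /d/ → /θ/, /ʃ/ → /n/, giving /uθng/.
Syllabifying with onset maximization leaves /θ/, /n/, /g/ stranded (no codas are permitted; onsets are limited to one consonant).
Epenthesis after each stranded consonant: /θ/ → /θu/, /n/ → /nu/, /g/ → /gu/.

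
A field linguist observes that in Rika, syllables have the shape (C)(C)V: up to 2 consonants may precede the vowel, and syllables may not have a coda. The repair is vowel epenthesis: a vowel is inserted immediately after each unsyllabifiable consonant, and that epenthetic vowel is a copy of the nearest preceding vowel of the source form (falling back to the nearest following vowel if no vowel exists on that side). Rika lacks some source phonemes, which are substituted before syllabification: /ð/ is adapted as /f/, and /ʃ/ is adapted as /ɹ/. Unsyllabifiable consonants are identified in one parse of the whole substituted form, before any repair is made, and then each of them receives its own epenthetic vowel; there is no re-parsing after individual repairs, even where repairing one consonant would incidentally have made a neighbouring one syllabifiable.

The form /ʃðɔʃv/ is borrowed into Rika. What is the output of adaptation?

Substitution: /ʃ/ → /ɹ/, /ð/ → /f/, giving /ɹfɔɹv/.
Under (C)(C)V, the unsyllabifiable consonants are /ɹ/, /v/ (no codas are permitted; onsets may contain at most 2 consonants).
Each unlicensed consonant becomes the onset of a new syllable: /ɹ/ → /ɹɔ/, /v/ → /vɔ/.

ɹfɔɹɔvɔ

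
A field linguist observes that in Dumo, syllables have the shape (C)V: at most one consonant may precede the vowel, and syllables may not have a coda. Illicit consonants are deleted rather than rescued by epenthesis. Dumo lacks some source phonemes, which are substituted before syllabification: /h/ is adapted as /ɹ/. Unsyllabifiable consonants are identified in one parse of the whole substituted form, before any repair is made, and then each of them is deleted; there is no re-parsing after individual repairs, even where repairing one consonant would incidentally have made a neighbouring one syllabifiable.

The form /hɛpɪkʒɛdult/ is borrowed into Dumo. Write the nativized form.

ɹɛpɪʒɛdu

Substitution: /h/ → /ɹ/, giving /ɹɛpɪkʒɛdult/.
Under (C)V, the unsyllabifiable consonants are /k/, /l/, /t/ (no codas are permitted; onsets are limited to one consonant).
Deleting the stranded consonants removes /k/, /l/, /t/.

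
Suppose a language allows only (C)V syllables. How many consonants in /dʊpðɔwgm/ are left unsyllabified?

The consonants /p/, /w/, /g/, /m/ cannot be parsed into a legal (C)V syllable (no codas are permitted; onsets are limited to one consonant).

4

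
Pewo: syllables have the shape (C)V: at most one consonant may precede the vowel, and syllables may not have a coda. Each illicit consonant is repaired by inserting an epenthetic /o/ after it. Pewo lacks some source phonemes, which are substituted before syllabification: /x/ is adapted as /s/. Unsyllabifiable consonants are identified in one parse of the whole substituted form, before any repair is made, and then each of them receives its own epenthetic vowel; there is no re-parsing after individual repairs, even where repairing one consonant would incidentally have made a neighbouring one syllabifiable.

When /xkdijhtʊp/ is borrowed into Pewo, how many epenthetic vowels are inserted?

5

After substitution the input is /skdijhtʊp/.
The unsyllabifiable consonants are /s/, /k/, /j/, /h/, /p/; each receives one epenthetic vowel.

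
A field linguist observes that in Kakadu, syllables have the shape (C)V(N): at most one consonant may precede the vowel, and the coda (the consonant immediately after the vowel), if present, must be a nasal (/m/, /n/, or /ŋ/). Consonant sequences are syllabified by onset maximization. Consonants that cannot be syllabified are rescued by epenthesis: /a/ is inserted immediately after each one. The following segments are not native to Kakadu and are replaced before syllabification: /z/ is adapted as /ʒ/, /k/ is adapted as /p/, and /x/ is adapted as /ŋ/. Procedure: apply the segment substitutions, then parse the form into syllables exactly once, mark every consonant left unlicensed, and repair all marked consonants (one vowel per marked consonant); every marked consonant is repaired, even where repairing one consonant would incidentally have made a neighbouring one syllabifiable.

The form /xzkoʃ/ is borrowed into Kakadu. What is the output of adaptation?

Substitution: /x/ → /ŋ/, /z/ → /ʒ/, /k/ → /p/, giving /ŋʒpoʃ/.
Under (C)V(N), the unsyllabifiable consonants are /ŋ/, /ʒ/, /ʃ/ (only a nasal (/m/, /n/, or /ŋ/) is licensed in coda position; onsets are limited to one consonant).
Each unlicensed consonant becomes the onset of a new syllable: /ŋ/ → /ŋa/, /ʒ/ → /ʒa/, /ʃ/ → /ʃa/.

ŋaʒapoʃa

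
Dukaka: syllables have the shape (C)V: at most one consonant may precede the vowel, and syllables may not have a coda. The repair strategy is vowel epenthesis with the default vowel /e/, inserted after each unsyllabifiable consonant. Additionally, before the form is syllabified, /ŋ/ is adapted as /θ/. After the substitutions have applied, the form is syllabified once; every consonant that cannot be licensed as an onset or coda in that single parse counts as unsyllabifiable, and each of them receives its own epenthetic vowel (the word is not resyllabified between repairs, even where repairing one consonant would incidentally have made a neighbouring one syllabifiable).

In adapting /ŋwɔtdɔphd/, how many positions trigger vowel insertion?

After substitution the input is /θwɔtdɔphd/.
The unsyllabifiable consonants are /θ/, /t/, /p/, /h/, /d/; each receives one epenthetic vowel.

5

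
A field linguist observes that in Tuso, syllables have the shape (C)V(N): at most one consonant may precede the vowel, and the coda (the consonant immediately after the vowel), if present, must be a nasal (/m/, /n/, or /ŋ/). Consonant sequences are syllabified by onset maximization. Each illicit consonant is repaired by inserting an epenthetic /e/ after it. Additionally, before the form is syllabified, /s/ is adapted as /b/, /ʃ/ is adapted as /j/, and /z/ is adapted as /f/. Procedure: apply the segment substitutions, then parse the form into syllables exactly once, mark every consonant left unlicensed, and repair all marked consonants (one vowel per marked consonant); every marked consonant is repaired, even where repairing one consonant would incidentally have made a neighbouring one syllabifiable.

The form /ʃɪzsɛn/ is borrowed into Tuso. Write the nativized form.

Substitution: /ʃ/ → /j/, /z/ → /f/, /s/ → /b/, giving /jɪfbɛn/.
Syllabifying with onset maximization leaves /f/ stranded (only a nasal (/m/, /n/, or /ŋ/) is licensed in coda position; onsets are limited to one consonant).
Inserting the epenthetic vowel yields /f/ → /fe/.

jɪfebɛn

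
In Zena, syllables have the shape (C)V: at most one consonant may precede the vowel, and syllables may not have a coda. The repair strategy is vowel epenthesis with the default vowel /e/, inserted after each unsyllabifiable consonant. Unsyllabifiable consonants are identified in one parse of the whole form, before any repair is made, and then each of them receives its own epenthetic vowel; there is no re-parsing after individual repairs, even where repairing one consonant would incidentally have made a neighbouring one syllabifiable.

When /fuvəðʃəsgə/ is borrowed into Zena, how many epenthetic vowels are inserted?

The unsyllabifiable consonants are /ð/, /s/; each receives one epenthetic vowel.

2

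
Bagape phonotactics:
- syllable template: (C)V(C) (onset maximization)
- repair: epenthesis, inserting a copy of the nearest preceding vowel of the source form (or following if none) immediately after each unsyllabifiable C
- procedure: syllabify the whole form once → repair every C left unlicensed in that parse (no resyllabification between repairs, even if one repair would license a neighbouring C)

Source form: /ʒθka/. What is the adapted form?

ʒaθaka

Syllabifying with onset maximization leaves /ʒ/, /θ/ stranded (at most one coda consonant is licensed; onsets are limited to one consonant).
Each unlicensed consonant becomes the onset of a new syllable: /ʒ/ → /ʒa/, /θ/ → /θa/.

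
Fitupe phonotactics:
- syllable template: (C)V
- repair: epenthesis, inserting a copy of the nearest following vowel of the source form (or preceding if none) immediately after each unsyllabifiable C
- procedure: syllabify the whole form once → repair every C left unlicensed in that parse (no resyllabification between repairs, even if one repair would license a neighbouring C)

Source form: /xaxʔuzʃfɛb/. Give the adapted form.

Syllabifying with onset maximization leaves /x/, /z/, /ʃ/, /b/ stranded (no codas are permitted; onsets are limited to one consonant).
Each unlicensed consonant becomes the onset of a new syllable: /x/ → /xu/, /z/ → /zɛ/, /ʃ/ → /ʃɛ/, /b/ → /bɛ/.

xaxuʔuzɛʃɛfɛbɛ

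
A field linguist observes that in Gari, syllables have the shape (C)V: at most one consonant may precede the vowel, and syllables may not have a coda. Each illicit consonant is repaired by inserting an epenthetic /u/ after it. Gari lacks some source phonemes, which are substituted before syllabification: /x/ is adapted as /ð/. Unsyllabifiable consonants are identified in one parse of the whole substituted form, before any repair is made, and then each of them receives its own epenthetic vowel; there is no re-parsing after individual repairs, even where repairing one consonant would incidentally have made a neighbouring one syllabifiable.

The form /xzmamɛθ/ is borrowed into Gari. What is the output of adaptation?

Substitution: /x/ → /ð/, giving /ðzmamɛθ/.
Syllabifying with onset maximization leaves /ð/, /z/, /θ/ stranded (no codas are permitted; onsets are limited to one consonant).
Epenthesis after each stranded consonant: /ð/ → /ðu/, /z/ → /zu/, /θ/ → /θu/.

ðuzumamɛθu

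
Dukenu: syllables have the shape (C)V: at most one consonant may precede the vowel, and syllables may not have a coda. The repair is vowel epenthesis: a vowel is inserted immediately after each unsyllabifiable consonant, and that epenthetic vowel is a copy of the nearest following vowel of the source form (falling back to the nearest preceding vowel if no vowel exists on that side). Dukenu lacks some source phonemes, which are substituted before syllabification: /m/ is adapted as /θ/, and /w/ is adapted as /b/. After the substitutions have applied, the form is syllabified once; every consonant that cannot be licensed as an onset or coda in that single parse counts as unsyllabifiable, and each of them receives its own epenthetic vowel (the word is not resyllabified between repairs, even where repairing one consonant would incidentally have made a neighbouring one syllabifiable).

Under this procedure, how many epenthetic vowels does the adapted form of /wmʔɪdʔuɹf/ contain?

5

After substitution the input is /bθʔɪdʔuɹf/.
The unsyllabifiable consonants are /b/, /θ/, /d/, /ɹ/, /f/; each receives one epenthetic vowel.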